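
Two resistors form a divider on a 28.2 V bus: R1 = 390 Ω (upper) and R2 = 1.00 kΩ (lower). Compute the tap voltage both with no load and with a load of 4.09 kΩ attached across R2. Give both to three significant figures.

Unloaded: 20.3 V; loaded: 19.0 V

Open-circuit: V = 28.2 × 1000/(390 + 1000) = 20.3 V.
With the load, R2 becomes R2‖R_L = 803.5 Ω, so V = 28.2 × 803.5/1194 = 19.0 V.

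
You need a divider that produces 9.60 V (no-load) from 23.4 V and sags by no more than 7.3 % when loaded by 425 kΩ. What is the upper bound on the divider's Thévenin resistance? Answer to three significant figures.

R_th ≤ 33.5 kΩ

Loading drop = R_th/(R_th + R_L) ≤ 0.0730, so R_th ≤ R_L · ε/(1−ε) = 425 kΩ × 0.0730/0.9270 = 33.5 kΩ.
(Any R1, R2 with R2/(R1+R2) = 0.410 and R1‖R2 ≤ 33.5 kΩ will meet the spec.)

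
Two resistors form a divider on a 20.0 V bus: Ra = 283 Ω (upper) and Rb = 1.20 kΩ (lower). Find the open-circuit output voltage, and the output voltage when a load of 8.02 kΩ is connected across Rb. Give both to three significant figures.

Unloaded: 16.2 V; loaded: 15.7 V

Open-circuit: V = 20.0 × 1200/(283 + 1200) = 16.2 V.
With the load, Rb becomes Rb‖R_L = 1044 Ω, so V = 20.0 × 1044/1327 = 15.7 V.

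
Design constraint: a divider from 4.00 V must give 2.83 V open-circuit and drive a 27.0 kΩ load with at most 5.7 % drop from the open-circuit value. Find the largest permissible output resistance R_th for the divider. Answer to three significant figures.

Loading drop = R_th/(R_th + R_L) ≤ 0.0570, so R_th ≤ R_L · ε/(1−ε) = 27.0 kΩ × 0.0570/0.9430 = 1.63 kΩ.
(Any R1, R2 with R2/(R1+R2) = 0.708 and R1‖R2 ≤ 1.63 kΩ will meet the spec.)

R_th ≤ 1.63 kΩ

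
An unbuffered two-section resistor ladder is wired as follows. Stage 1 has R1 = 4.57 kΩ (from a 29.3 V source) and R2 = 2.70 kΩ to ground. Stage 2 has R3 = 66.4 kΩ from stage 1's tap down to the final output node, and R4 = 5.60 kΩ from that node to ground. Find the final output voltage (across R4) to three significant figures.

Stage 2 presents R3+R4 = 72.00 kΩ as a load on stage 1's tap.
Stage 1's lower leg becomes R2‖(R3+R4) = 2.602 kΩ, so V_mid = 29.3 × 2.602/7.172 = 10.63 V.
Stage 2 is itself unloaded: V_out = V_mid × R4/(R3+R4) = 10.63 × 5.60/72.00 = 0.827 V.

V_out ≈ 0.827 V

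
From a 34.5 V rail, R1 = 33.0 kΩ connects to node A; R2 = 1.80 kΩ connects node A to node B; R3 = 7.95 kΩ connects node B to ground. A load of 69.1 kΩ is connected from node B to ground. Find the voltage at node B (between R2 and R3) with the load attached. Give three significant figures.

V ≈ 5.87 V

At node B, R3 is in parallel with the load: R3‖R_L = 7.130 kΩ.
Below node A the resistance is R2 + (R3‖R_L) = 8.930 kΩ, so V_A = 34.5 × 8.930/41.93 = 7.347 V.
Then V_B = V_A × (R3‖R_L)/(R2 + R3‖R_L) = 7.347 × 7.130/8.930 = 5.87 V.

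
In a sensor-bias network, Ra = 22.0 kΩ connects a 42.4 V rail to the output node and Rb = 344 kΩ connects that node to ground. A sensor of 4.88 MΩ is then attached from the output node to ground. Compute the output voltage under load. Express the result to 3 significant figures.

V_out ≈ 39.7 V

The load sits in parallel with Rb: Rb‖R_L = (344 × 4880) / (344 + 4880) = 321.3 kΩ.
V_out = 42.4 × 321.3 / (22.0 + 321.3) = 42.4 × 321.3/343.3 = 39.7 V.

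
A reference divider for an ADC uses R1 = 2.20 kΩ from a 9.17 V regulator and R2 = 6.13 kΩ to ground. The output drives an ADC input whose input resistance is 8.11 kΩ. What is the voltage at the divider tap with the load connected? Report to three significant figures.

The load sits in parallel with R2: R2‖R_L = (6.13 × 8.11) / (6.13 + 8.11) = 3.491 kΩ.
V_out = 9.17 × 3.491 / (2.20 + 3.491) = 9.17 × 3.491/5.691 = 5.63 V.
(Unloaded it would have been 6.75 V.)

V_out ≈ 5.63 V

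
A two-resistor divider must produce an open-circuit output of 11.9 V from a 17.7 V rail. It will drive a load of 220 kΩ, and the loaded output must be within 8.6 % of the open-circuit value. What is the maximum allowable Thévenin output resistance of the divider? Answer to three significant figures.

Loading drop = R_th/(R_th + R_L) ≤ 0.0860, so R_th ≤ R_L · ε/(1−ε) = 220 kΩ × 0.0860/0.9140 = 20.7 kΩ.

R_th ≤ 20.7 kΩ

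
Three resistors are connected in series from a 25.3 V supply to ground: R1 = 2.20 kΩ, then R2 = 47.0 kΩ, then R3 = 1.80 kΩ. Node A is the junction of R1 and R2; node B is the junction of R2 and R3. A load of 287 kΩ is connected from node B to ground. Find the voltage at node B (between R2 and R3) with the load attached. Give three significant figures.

At node B, R3 is in parallel with the load: R3‖R_L = 1.789 kΩ.
Below node A the resistance is R2 + (R3‖R_L) = 48.79 kΩ, so V_A = 25.3 × 48.79/50.99 = 24.21 V.
Then V_B = V_A × (R3‖R_L)/(R2 + R3‖R_L) = 24.21 × 1.789/48.79 = 0.888 V.

V ≈ 0.888 V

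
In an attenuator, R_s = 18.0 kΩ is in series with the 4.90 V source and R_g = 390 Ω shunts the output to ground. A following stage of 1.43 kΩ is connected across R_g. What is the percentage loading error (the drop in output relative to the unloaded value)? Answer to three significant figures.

The divider's output (Thévenin) resistance is R_s‖R_g = 381.7 Ω.
Fractional drop under load = R_th/(R_th + R_L) = 381.7 / (381.7 + 1430) = 0.2107.
So the output falls by 21.1 %.

21.1 %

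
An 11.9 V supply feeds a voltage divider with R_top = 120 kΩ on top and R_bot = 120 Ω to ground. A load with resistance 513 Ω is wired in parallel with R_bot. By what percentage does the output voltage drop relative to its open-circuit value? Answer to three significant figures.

18.9 %

The divider's output (Thévenin) resistance is R_top‖R_bot = 119.9 Ω.
Fractional drop under load = R_th/(R_th + R_L) = 119.9 / (119.9 + 513) = 0.1894.
So the output falls by 18.9 %.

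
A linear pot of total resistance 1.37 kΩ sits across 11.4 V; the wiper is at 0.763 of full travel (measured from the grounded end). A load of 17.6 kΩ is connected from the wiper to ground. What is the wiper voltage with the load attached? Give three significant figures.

V ≈ 8.58 V

The wiper splits the pot into (1−α)R = 324.7 Ω above and αR = 1045 Ω below.
Lower section ‖ load = 986.7 Ω.
V_wiper = 11.4 × 986.7/(324.7 + 986.7) = 8.58 V.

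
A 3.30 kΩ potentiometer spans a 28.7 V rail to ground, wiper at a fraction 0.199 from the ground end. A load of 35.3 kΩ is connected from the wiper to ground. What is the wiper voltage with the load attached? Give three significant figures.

The wiper splits the pot into (1−α)R = 2643 Ω above and αR = 656.7 Ω below.
Lower section ‖ load = 644.7 Ω.
V_wiper = 28.7 × 644.7/(2643 + 644.7) = 5.63 V.

V ≈ 5.63 V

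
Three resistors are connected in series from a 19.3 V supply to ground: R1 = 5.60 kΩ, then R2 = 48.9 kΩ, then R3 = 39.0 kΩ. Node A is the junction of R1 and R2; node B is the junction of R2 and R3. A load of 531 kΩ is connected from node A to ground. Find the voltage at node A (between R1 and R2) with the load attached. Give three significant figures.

V ≈ 18.0 V

Below node A the series string R2+R3 = 87.90 kΩ sits in parallel with the 531 kΩ load: 75.42 kΩ.
V_A = 19.3 × 75.42/(5.60 + 75.42) = 18.0 V.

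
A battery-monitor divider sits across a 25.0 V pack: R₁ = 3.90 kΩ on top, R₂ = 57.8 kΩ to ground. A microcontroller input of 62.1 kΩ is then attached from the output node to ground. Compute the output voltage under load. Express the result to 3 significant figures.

V_out ≈ 22.1 V

The load sits in parallel with R₂: R₂‖R_L = (57.8 × 62.1) / (57.8 + 62.1) = 29.94 kΩ.
V_out = 25.0 × 29.94 / (3.90 + 29.94) = 25.0 × 29.94/33.84 = 22.1 V.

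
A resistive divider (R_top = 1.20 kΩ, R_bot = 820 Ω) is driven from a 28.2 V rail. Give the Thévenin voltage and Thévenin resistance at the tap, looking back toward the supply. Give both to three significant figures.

V_th = 11.4 V, R_th = 487 Ω

V_th is the open-circuit tap voltage: 28.2 × 820/(1200 + 820) = 11.4 V.
With the supply zeroed, R_top and R_bot appear in parallel from the tap: R_th = R_top‖R_bot = (1200 × 820)/2020 = 487 Ω.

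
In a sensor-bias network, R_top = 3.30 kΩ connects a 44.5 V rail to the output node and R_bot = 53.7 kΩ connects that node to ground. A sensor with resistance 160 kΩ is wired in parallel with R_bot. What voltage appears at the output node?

V_out ≈ 41.1 V

The load sits in parallel with R_bot: R_bot‖R_L = (53.7 × 160) / (53.7 + 160) = 40.21 kΩ.
V_out = 44.5 × 40.21 / (3.30 + 40.21) = 44.5 × 40.21/43.51 = 41.1 V.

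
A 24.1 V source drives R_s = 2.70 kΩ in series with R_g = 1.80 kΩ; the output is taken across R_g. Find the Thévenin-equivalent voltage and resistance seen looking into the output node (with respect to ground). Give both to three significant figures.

V_th = 9.64 V, R_th = 1.08 kΩ

V_th is the open-circuit tap voltage: 24.1 × 1.80/(2.70 + 1.80) = 9.64 V.
With the supply zeroed, R_s and R_g appear in parallel from the tap: R_th = R_s‖R_g = (2.70 × 1.80)/4.500 = 1.08 kΩ.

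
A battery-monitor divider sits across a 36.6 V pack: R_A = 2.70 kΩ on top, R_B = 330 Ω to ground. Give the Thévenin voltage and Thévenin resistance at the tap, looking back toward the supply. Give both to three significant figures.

V_th = 3.99 V, R_th = 294 Ω

V_th is the open-circuit tap voltage: 36.6 × 330/(2700 + 330) = 3.99 V.
With the supply zeroed, R_A and R_B appear in parallel from the tap: R_th = R_A‖R_B = (2700 × 330)/3030 = 294 Ω.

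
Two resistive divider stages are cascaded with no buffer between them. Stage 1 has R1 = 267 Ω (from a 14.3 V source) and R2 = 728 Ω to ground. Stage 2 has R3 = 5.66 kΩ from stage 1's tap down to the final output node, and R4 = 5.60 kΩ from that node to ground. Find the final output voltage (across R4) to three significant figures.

Stage 2 presents R3+R4 = 11260 Ω as a load on stage 1's tap.
Stage 1's lower leg becomes R2‖(R3+R4) = 683.8 Ω, so V_mid = 14.3 × 683.8/950.8 = 10.28 V.
Stage 2 is itself unloaded: V_out = V_mid × R4/(R3+R4) = 10.28 × 5600/11260 = 5.11 V.

V_out ≈ 5.11 V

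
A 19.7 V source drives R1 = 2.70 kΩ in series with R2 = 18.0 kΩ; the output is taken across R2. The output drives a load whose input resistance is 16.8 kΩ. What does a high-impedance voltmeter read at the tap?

The load sits in parallel with R2: R2‖R_L = (18.0 × 16.8) / (18.0 + 16.8) = 8.690 kΩ.
V_out = 19.7 × 8.690 / (2.70 + 8.690) = 19.7 × 8.690/11.39 = 15.0 V.
(Unloaded it would have been 17.1 V.)

V_out ≈ 15.0 V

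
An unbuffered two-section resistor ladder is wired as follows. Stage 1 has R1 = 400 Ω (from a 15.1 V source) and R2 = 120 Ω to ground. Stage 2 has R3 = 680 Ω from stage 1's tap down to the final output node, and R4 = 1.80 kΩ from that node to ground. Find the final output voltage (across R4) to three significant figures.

V_out ≈ 2.44 V

Stage 2 presents R3+R4 = 2480 Ω as a load on stage 1's tap.
Stage 1's lower leg becomes R2‖(R3+R4) = 114.5 Ω, so V_mid = 15.1 × 114.5/514.5 = 3.360 V.
Stage 2 is itself unloaded: V_out = V_mid × R4/(R3+R4) = 3.360 × 1800/2480 = 2.44 V.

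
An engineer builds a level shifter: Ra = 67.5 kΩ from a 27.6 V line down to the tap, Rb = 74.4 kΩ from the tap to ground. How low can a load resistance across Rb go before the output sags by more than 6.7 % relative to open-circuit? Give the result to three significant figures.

Output resistance R_th = Ra‖Rb = (67.5 × 74.4)/141.9 = 35.39 kΩ.
The fractional drop is R_th/(R_th + R_L); requiring this ≤ 0.0670 gives R_L ≥ R_th(1/0.0670 − 1) = 35.39 × 13.93 = 493 kΩ.

R_L(min) ≈ 493 kΩ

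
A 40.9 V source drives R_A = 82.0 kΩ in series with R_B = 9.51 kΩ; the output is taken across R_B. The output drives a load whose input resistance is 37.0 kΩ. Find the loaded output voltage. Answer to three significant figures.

The load sits in parallel with R_B: R_B‖R_L = (9.51 × 37.0) / (9.51 + 37.0) = 7.565 kΩ.
V_out = 40.9 × 7.565 / (82.0 + 7.565) = 40.9 × 7.565/89.57 = 3.45 V.

V_out ≈ 3.45 V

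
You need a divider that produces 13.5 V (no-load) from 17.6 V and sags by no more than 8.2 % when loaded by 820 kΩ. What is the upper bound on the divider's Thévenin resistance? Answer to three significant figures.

Loading drop = R_th/(R_th + R_L) ≤ 0.0820, so R_th ≤ R_L · ε/(1−ε) = 820 kΩ × 0.0820/0.9180 = 73.2 kΩ.
(Any R1, R2 with R2/(R1+R2) = 0.767 and R1‖R2 ≤ 73.2 kΩ will meet the spec.)

R_th ≤ 73.2 kΩ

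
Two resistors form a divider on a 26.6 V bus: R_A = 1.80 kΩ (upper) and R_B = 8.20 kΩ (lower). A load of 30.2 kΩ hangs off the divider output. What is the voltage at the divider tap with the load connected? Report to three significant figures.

V_out ≈ 20.8 V

The load sits in parallel with R_B: R_B‖R_L = (8.20 × 30.2) / (8.20 + 30.2) = 6.449 kΩ.
V_out = 26.6 × 6.449 / (1.80 + 6.449) = 26.6 × 6.449/8.249 = 20.8 V.
(Unloaded it would have been 21.8 V.)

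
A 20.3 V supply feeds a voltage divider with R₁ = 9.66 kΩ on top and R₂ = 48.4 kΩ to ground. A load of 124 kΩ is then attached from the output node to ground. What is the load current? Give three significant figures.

R₂‖R_L = 34.81 kΩ; V_out = 20.3 × 34.81/44.47 = 15.89 V.
I_L = V_out / R_L = 15.89 / 124 kΩ = 0.128 mA.

I_L ≈ 0.128 mA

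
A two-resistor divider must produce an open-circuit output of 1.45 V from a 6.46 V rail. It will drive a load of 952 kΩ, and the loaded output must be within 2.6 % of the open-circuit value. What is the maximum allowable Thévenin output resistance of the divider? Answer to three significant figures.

Loading drop = R_th/(R_th + R_L) ≤ 0.0260, so R_th ≤ R_L · ε/(1−ε) = 952 kΩ × 0.0260/0.9740 = 25.4 kΩ.
(Any R1, R2 with R2/(R1+R2) = 0.224 and R1‖R2 ≤ 25.4 kΩ will meet the spec.)

R_th ≤ 25.4 kΩ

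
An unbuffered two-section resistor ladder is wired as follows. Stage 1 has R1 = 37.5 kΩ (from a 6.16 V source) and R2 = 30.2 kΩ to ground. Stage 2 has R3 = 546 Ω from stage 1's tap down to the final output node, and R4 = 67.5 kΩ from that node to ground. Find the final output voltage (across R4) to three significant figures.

Stage 2 presents R3+R4 = 68050 Ω as a load on stage 1's tap.
Stage 1's lower leg becomes R2‖(R3+R4) = 20920 Ω, so V_mid = 6.16 × 20920/58420 = 2.206 V.
Stage 2 is itself unloaded: V_out = V_mid × R4/(R3+R4) = 2.206 × 67500/68050 = 2.19 V.

V_out ≈ 2.19 V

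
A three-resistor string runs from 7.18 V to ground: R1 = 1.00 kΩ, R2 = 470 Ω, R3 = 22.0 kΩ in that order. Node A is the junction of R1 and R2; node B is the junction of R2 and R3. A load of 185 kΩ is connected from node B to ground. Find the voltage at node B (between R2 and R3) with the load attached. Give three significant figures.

At node B, R3 is in parallel with the load: R3‖R_L = 19660 Ω.
Below node A the resistance is R2 + (R3‖R_L) = 20130 Ω, so V_A = 7.18 × 20130/21130 = 6.840 V.
Then V_B = V_A × (R3‖R_L)/(R2 + R3‖R_L) = 6.840 × 19660/20130 = 6.68 V.

V ≈ 6.68 V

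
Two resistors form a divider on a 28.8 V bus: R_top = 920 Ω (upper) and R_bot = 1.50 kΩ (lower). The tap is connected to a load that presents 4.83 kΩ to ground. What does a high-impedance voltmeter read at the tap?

The load sits in parallel with R_bot: R_bot‖R_L = (1500 × 4830) / (1500 + 4830) = 1145 Ω.
V_out = 28.8 × 1145 / (920 + 1145) = 28.8 × 1145/2065 = 16.0 V.

V_out ≈ 16.0 V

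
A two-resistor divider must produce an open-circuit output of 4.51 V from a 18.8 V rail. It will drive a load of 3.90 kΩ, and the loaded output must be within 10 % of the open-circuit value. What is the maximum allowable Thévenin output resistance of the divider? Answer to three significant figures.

R_th ≤ 433 Ω

Loading drop = R_th/(R_th + R_L) ≤ 0.100, so R_th ≤ R_L · ε/(1−ε) = 3.90 kΩ × 0.100/0.9000 = 433 Ω.
(Any R1, R2 with R2/(R1+R2) = 0.240 and R1‖R2 ≤ 433 Ω will meet the spec.)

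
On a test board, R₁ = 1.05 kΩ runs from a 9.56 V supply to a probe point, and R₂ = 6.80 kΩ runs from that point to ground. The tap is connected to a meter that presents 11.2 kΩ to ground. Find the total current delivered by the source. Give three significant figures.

R₂‖R_L = 4.231 kΩ, so the source sees R₁ + R₂‖R_L = 5.281 kΩ.
I = 9.56 V / 5.281 kΩ = 1.81 mA.

I ≈ 1.81 mA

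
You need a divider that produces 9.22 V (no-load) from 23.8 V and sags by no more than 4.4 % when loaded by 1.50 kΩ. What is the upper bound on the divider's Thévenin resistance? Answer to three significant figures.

R_th ≤ 69.0 Ω

Loading drop = R_th/(R_th + R_L) ≤ 0.0440, so R_th ≤ R_L · ε/(1−ε) = 1.50 kΩ × 0.0440/0.9560 = 69.0 Ω.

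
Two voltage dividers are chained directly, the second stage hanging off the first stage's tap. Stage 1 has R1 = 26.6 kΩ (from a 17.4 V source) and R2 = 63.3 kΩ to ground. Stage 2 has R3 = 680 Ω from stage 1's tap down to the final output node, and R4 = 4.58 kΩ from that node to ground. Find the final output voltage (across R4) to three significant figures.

V_out ≈ 2.34 V

Stage 2 presents R3+R4 = 5260 Ω as a load on stage 1's tap.
Stage 1's lower leg becomes R2‖(R3+R4) = 4856 Ω, so V_mid = 17.4 × 4856/31460 = 2.686 V.
Stage 2 is itself unloaded: V_out = V_mid × R4/(R3+R4) = 2.686 × 4580/5260 = 2.34 V.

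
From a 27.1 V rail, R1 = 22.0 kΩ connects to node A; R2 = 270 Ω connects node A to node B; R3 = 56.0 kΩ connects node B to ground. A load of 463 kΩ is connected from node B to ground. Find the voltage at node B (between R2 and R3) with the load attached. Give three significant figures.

V ≈ 18.7 V

At node B, R3 is in parallel with the load: R3‖R_L = 49960 Ω.
Below node A the resistance is R2 + (R3‖R_L) = 50230 Ω, so V_A = 27.1 × 50230/72230 = 18.85 V.
Then V_B = V_A × (R3‖R_L)/(R2 + R3‖R_L) = 18.85 × 49960/50230 = 18.7 V.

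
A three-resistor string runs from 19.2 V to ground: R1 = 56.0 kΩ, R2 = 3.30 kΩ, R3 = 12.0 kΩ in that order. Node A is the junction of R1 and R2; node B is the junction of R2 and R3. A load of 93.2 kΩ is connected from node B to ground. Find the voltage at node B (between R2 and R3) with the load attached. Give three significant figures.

At node B, R3 is in parallel with the load: R3‖R_L = 10.63 kΩ.
Below node A the resistance is R2 + (R3‖R_L) = 13.93 kΩ, so V_A = 19.2 × 13.93/69.93 = 3.825 V.
Then V_B = V_A × (R3‖R_L)/(R2 + R3‖R_L) = 3.825 × 10.63/13.93 = 2.92 V.

V ≈ 2.92 V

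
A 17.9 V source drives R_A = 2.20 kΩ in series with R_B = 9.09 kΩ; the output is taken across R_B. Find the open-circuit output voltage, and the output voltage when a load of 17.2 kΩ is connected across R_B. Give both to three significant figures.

Open-circuit: V = 17.9 × 9.09/(2.20 + 9.09) = 14.4 V.
With the load, R_B becomes R_B‖R_L = 5.947 kΩ, so V = 17.9 × 5.947/8.147 = 13.1 V.

Unloaded: 14.4 V; loaded: 13.1 V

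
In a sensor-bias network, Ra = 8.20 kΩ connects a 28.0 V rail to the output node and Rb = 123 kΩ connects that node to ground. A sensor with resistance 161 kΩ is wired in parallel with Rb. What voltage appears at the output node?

V_out ≈ 25.1 V

The load sits in parallel with Rb: Rb‖R_L = (123 × 161) / (123 + 161) = 69.73 kΩ.
V_out = 28.0 × 69.73 / (8.20 + 69.73) = 28.0 × 69.73/77.93 = 25.1 V.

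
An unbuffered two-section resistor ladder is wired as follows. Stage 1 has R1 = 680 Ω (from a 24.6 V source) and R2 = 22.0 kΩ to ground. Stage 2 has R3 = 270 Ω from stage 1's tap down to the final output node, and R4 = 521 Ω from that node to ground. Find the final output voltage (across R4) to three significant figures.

Stage 2 presents R3+R4 = 791.0 Ω as a load on stage 1's tap.
Stage 1's lower leg becomes R2‖(R3+R4) = 763.5 Ω, so V_mid = 24.6 × 763.5/1444 = 13.01 V.
Stage 2 is itself unloaded: V_out = V_mid × R4/(R3+R4) = 13.01 × 521/791.0 = 8.57 V.

V_out ≈ 8.57 V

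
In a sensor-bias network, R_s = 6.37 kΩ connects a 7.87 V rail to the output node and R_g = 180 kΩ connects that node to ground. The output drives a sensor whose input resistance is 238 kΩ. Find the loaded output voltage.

V_out ≈ 7.41 V

The load sits in parallel with R_g: R_g‖R_L = (180 × 238) / (180 + 238) = 102.5 kΩ.
V_out = 7.87 × 102.5 / (6.37 + 102.5) = 7.87 × 102.5/108.9 = 7.41 V.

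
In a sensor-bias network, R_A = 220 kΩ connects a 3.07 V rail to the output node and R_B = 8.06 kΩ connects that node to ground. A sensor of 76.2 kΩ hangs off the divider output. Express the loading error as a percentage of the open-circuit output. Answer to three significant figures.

9.26 %

The divider's output (Thévenin) resistance is R_A‖R_B = 7.775 kΩ.
Fractional drop under load = R_th/(R_th + R_L) = 7.775 / (7.775 + 76.2) = 0.09259.
So the output falls by 9.26 %.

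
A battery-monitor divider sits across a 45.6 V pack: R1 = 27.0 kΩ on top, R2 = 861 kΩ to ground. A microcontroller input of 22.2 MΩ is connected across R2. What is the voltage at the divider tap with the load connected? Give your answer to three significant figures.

V_out ≈ 44.2 V

The load sits in parallel with R2: R2‖R_L = (861 × 22200) / (861 + 22200) = 828.9 kΩ.
V_out = 45.6 × 828.9 / (27.0 + 828.9) = 45.6 × 828.9/855.9 = 44.2 V.
(Unloaded it would have been 44.2 V.)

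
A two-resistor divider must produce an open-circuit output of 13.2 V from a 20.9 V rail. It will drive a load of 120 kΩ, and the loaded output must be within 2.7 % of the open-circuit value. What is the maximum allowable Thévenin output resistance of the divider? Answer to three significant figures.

Loading drop = R_th/(R_th + R_L) ≤ 0.0270, so R_th ≤ R_L · ε/(1−ε) = 120 kΩ × 0.0270/0.9730 = 3.33 kΩ.

R_th ≤ 3.33 kΩ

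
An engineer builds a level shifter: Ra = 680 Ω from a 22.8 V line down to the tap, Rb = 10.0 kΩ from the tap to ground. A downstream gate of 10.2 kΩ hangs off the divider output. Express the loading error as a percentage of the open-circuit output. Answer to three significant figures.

The divider's output (Thévenin) resistance is Ra‖Rb = 636.7 Ω.
Fractional drop under load = R_th/(R_th + R_L) = 636.7 / (636.7 + 10200) = 0.05875.
So the output falls by 5.88 %.

5.88 %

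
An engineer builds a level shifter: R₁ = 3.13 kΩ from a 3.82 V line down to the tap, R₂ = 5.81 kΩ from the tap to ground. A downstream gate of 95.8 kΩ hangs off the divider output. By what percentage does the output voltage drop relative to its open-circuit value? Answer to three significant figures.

2.08 %

The divider's output (Thévenin) resistance is R₁‖R₂ = 2.034 kΩ.
Fractional drop under load = R_th/(R_th + R_L) = 2.034 / (2.034 + 95.8) = 0.02079.
So the output falls by 2.08 %.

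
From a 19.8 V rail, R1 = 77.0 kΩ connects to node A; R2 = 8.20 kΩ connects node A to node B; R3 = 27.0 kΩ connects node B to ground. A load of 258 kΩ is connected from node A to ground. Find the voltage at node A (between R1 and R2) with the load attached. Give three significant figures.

Below node A the series string R2+R3 = 35.20 kΩ sits in parallel with the 258 kΩ load: 30.97 kΩ.
V_A = 19.8 × 30.97/(77.0 + 30.97) = 5.68 V.

V ≈ 5.68 V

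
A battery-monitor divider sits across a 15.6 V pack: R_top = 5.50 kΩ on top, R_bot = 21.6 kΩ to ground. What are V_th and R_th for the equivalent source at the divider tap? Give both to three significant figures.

V_th is the open-circuit tap voltage: 15.6 × 21.6/(5.50 + 21.6) = 12.4 V.
With the supply zeroed, R_top and R_bot appear in parallel from the tap: R_th = R_top‖R_bot = (5.50 × 21.6)/27.10 = 4.38 kΩ.

V_th = 12.4 V, R_th = 4.38 kΩ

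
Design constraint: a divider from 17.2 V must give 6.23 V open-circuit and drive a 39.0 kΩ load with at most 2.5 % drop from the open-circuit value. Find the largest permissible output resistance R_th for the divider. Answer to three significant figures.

Loading drop = R_th/(R_th + R_L) ≤ 0.0250, so R_th ≤ R_L · ε/(1−ε) = 39.0 kΩ × 0.0250/0.9750 = 1.00 kΩ.
(Any R1, R2 with R2/(R1+R2) = 0.362 and R1‖R2 ≤ 1.00 kΩ will meet the spec.)

R_th ≤ 1.00 kΩ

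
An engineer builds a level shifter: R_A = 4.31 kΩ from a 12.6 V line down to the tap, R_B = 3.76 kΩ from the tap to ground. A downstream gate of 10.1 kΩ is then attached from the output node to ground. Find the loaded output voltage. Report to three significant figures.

The load sits in parallel with R_B: R_B‖R_L = (3.76 × 10.1) / (3.76 + 10.1) = 2.740 kΩ.
V_out = 12.6 × 2.740 / (4.31 + 2.740) = 12.6 × 2.740/7.050 = 4.90 V.
(Unloaded it would have been 5.87 V.)

V_out ≈ 4.90 V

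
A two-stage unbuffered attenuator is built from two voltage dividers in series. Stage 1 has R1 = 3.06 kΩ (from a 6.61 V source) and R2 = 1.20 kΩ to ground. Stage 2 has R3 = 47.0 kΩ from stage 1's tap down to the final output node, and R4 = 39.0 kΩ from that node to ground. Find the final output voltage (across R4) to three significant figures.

V_out ≈ 0.836 V

Stage 2 presents R3+R4 = 86.00 kΩ as a load on stage 1's tap.
Stage 1's lower leg becomes R2‖(R3+R4) = 1.183 kΩ, so V_mid = 6.61 × 1.183/4.243 = 1.843 V.
Stage 2 is itself unloaded: V_out = V_mid × R4/(R3+R4) = 1.843 × 39.0/86.00 = 0.836 V.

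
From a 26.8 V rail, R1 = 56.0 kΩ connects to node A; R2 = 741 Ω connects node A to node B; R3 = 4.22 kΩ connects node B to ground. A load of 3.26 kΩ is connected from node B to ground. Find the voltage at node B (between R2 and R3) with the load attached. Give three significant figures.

V ≈ 0.841 V

At node B, R3 is in parallel with the load: R3‖R_L = 1839 Ω.
Below node A the resistance is R2 + (R3‖R_L) = 2580 Ω, so V_A = 26.8 × 2580/58580 = 1.180 V.
Then V_B = V_A × (R3‖R_L)/(R2 + R3‖R_L) = 1.180 × 1839/2580 = 0.841 V.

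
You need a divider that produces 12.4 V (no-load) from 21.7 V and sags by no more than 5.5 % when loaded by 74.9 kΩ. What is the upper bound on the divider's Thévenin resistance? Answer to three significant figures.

R_th ≤ 4.36 kΩ

Loading drop = R_th/(R_th + R_L) ≤ 0.0550, so R_th ≤ R_L · ε/(1−ε) = 74.9 kΩ × 0.0550/0.9450 = 4.36 kΩ.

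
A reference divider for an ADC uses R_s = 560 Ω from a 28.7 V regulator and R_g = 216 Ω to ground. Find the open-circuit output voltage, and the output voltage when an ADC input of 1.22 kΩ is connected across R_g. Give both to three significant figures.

Unloaded: 7.99 V; loaded: 7.08 V

Open-circuit: V = 28.7 × 216/(560 + 216) = 7.99 V.
With the load, R_g becomes R_g‖R_L = 183.5 Ω, so V = 28.7 × 183.5/743.5 = 7.08 V.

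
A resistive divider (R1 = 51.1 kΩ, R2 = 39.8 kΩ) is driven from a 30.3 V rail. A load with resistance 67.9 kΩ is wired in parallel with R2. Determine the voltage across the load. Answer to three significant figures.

The load sits in parallel with R2: R2‖R_L = (39.8 × 67.9) / (39.8 + 67.9) = 25.09 kΩ.
V_out = 30.3 × 25.09 / (51.1 + 25.09) = 30.3 × 25.09/76.19 = 9.98 V.

V_out ≈ 9.98 V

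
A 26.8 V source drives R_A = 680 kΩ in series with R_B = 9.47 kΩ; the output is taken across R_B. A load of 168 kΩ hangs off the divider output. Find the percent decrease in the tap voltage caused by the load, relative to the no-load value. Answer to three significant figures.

5.27 %

The divider's output (Thévenin) resistance is R_A‖R_B = 9.340 kΩ.
Fractional drop under load = R_th/(R_th + R_L) = 9.340 / (9.340 + 168) = 0.05267.
So the output falls by 5.27 %.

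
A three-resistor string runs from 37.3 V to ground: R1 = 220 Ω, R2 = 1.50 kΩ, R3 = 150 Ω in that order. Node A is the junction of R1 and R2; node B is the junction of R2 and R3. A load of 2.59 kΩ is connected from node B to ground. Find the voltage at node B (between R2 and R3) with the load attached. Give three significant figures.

V ≈ 2.84 V

At node B, R3 is in parallel with the load: R3‖R_L = 141.8 Ω.
Below node A the resistance is R2 + (R3‖R_L) = 1642 Ω, so V_A = 37.3 × 1642/1862 = 32.89 V.
Then V_B = V_A × (R3‖R_L)/(R2 + R3‖R_L) = 32.89 × 141.8/1642 = 2.84 V.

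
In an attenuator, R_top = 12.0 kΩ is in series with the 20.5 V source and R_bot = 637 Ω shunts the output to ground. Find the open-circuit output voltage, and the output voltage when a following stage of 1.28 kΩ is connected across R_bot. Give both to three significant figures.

Open-circuit: V = 20.5 × 637/(12000 + 637) = 1.03 V.
With the load, R_bot becomes R_bot‖R_L = 425.3 Ω, so V = 20.5 × 425.3/12430 = 0.702 V.

Unloaded: 1.03 V; loaded: 0.702 V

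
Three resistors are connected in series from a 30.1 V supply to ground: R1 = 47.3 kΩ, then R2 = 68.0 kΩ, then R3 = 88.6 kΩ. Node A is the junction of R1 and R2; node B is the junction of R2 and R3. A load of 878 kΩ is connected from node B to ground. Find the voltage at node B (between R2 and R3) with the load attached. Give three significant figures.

At node B, R3 is in parallel with the load: R3‖R_L = 80.48 kΩ.
Below node A the resistance is R2 + (R3‖R_L) = 148.5 kΩ, so V_A = 30.1 × 148.5/195.8 = 22.83 V.
Then V_B = V_A × (R3‖R_L)/(R2 + R3‖R_L) = 22.83 × 80.48/148.5 = 12.4 V.

V ≈ 12.4 V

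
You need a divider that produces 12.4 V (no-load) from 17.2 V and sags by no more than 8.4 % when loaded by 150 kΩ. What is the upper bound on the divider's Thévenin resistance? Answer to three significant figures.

Loading drop = R_th/(R_th + R_L) ≤ 0.0840, so R_th ≤ R_L · ε/(1−ε) = 150 kΩ × 0.0840/0.9160 = 13.8 kΩ.
(Any R1, R2 with R2/(R1+R2) = 0.721 and R1‖R2 ≤ 13.8 kΩ will meet the spec.)

R_th ≤ 13.8 kΩ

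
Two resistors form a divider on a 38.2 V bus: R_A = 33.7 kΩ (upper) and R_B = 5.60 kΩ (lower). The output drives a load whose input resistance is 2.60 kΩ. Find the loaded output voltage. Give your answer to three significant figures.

The load sits in parallel with R_B: R_B‖R_L = (5.60 × 2.60) / (5.60 + 2.60) = 1.776 kΩ.
V_out = 38.2 × 1.776 / (33.7 + 1.776) = 38.2 × 1.776/35.48 = 1.91 V.
(Unloaded it would have been 5.44 V.)

V_out ≈ 1.91 V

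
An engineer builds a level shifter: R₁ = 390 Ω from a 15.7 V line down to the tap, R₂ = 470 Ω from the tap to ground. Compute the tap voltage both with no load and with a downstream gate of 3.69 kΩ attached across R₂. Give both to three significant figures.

Open-circuit: V = 15.7 × 470/(390 + 470) = 8.58 V.
With the load, R₂ becomes R₂‖R_L = 416.9 Ω, so V = 15.7 × 416.9/806.9 = 8.11 V.

Unloaded: 8.58 V; loaded: 8.11 V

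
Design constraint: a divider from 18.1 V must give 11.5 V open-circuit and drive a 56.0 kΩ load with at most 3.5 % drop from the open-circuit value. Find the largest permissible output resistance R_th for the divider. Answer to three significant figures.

R_th ≤ 2.03 kΩ

Loading drop = R_th/(R_th + R_L) ≤ 0.0350, so R_th ≤ R_L · ε/(1−ε) = 56.0 kΩ × 0.0350/0.9650 = 2.03 kΩ.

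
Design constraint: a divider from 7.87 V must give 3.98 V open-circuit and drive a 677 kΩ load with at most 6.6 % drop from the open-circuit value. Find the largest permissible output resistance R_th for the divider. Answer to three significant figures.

R_th ≤ 47.8 kΩ

Loading drop = R_th/(R_th + R_L) ≤ 0.0660, so R_th ≤ R_L · ε/(1−ε) = 677 kΩ × 0.0660/0.9340 = 47.8 kΩ.
(Any R1, R2 with R2/(R1+R2) = 0.506 and R1‖R2 ≤ 47.8 kΩ will meet the spec.)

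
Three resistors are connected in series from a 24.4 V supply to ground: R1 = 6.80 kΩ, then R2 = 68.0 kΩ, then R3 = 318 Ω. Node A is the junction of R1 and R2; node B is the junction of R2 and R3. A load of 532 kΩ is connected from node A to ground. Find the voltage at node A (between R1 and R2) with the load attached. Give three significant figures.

Below node A the series string R2+R3 = 68320 Ω sits in parallel with the 532000 Ω load: 60540 Ω.
V_A = 24.4 × 60540/(6800 + 60540) = 21.9 V.

V ≈ 21.9 V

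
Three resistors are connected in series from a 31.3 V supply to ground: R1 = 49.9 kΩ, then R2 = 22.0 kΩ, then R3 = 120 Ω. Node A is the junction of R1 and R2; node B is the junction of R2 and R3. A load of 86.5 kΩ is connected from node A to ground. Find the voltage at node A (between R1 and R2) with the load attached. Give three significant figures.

Below node A the series string R2+R3 = 22120 Ω sits in parallel with the 86500 Ω load: 17620 Ω.
V_A = 31.3 × 17620/(49900 + 17620) = 8.17 V.

V ≈ 8.17 V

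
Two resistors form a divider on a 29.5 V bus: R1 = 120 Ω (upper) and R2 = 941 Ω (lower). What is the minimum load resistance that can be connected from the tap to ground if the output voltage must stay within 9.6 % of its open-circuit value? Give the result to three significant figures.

R_L(min) ≈ 1.00 kΩ

Output resistance R_th = R1‖R2 = (120 × 941)/1061 = 106.4 Ω.
The fractional drop is R_th/(R_th + R_L); requiring this ≤ 0.0960 gives R_L ≥ R_th(1/0.0960 − 1) = 106.4 × 9.417 = 1.00 kΩ.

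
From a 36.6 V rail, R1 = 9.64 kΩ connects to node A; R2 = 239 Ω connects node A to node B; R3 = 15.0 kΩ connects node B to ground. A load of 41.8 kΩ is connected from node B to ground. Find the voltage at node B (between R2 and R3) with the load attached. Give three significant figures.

At node B, R3 is in parallel with the load: R3‖R_L = 11040 Ω.
Below node A the resistance is R2 + (R3‖R_L) = 11280 Ω, so V_A = 36.6 × 11280/20920 = 19.73 V.
Then V_B = V_A × (R3‖R_L)/(R2 + R3‖R_L) = 19.73 × 11040/11280 = 19.3 V.

V ≈ 19.3 V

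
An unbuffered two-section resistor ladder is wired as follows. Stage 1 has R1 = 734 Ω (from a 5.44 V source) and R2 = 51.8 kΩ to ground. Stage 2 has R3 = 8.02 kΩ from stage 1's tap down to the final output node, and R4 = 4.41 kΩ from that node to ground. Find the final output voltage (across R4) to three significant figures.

Stage 2 presents R3+R4 = 12430 Ω as a load on stage 1's tap.
Stage 1's lower leg becomes R2‖(R3+R4) = 10020 Ω, so V_mid = 5.44 × 10020/10760 = 5.069 V.
Stage 2 is itself unloaded: V_out = V_mid × R4/(R3+R4) = 5.069 × 4410/12430 = 1.80 V.

V_out ≈ 1.80 V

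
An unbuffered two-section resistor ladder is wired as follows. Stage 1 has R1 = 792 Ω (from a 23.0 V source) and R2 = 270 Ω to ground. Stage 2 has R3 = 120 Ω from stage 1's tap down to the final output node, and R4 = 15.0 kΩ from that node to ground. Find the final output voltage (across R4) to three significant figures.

Stage 2 presents R3+R4 = 15120 Ω as a load on stage 1's tap.
Stage 1's lower leg becomes R2‖(R3+R4) = 265.3 Ω, so V_mid = 23.0 × 265.3/1057 = 5.771 V.
Stage 2 is itself unloaded: V_out = V_mid × R4/(R3+R4) = 5.771 × 15000/15120 = 5.72 V.

V_out ≈ 5.72 V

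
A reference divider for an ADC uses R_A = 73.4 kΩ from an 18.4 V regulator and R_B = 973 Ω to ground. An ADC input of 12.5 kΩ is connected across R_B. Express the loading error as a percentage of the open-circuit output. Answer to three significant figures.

7.13 %

The divider's output (Thévenin) resistance is R_A‖R_B = 960.3 Ω.
Fractional drop under load = R_th/(R_th + R_L) = 960.3 / (960.3 + 12500) = 0.07134.
So the output falls by 7.13 %.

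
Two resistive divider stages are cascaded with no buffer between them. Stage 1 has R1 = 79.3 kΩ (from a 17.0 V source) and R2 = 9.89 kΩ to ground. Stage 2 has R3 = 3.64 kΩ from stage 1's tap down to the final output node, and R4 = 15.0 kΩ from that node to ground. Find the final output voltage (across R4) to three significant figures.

V_out ≈ 1.03 V

Stage 2 presents R3+R4 = 18.64 kΩ as a load on stage 1's tap.
Stage 1's lower leg becomes R2‖(R3+R4) = 6.462 kΩ, so V_mid = 17.0 × 6.462/85.76 = 1.281 V.
Stage 2 is itself unloaded: V_out = V_mid × R4/(R3+R4) = 1.281 × 15.0/18.64 = 1.03 V.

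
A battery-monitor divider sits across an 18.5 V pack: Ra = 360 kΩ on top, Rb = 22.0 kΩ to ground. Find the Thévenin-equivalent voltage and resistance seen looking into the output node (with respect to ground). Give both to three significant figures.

V_th = 1.07 V, R_th = 20.7 kΩ

V_th is the open-circuit tap voltage: 18.5 × 22.0/(360 + 22.0) = 1.07 V.
With the supply zeroed, Ra and Rb appear in parallel from the tap: R_th = Ra‖Rb = (360 × 22.0)/382.0 = 20.7 kΩ.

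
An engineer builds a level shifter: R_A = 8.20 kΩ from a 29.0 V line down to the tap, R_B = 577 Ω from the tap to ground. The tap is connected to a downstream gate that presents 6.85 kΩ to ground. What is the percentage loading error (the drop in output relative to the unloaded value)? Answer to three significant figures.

The divider's output (Thévenin) resistance is R_A‖R_B = 539.1 Ω.
Fractional drop under load = R_th/(R_th + R_L) = 539.1 / (539.1 + 6850) = 0.07295.
So the output falls by 7.30 %.

7.30 %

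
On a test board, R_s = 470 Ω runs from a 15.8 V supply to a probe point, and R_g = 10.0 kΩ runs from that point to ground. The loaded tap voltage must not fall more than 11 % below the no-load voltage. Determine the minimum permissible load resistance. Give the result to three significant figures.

Output resistance R_th = R_s‖R_g = (470 × 10000)/10470 = 448.9 Ω.
The fractional drop is R_th/(R_th + R_L); requiring this ≤ 0.110 gives R_L ≥ R_th(1/0.110 − 1) = 448.9 × 8.091 = 3.63 kΩ.

R_L(min) ≈ 3.63 kΩ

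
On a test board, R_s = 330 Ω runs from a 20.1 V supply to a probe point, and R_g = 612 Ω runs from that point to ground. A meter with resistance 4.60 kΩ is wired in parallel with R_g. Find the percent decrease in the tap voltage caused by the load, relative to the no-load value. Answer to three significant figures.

The divider's output (Thévenin) resistance is R_s‖R_g = 214.4 Ω.
Fractional drop under load = R_th/(R_th + R_L) = 214.4 / (214.4 + 4600) = 0.04453.
So the output falls by 4.45 %.

4.45 %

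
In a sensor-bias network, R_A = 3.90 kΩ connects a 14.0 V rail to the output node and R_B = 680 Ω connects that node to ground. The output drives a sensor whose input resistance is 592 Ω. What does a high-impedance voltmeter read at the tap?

The load sits in parallel with R_B: R_B‖R_L = (680 × 592) / (680 + 592) = 316.5 Ω.
V_out = 14.0 × 316.5 / (3900 + 316.5) = 14.0 × 316.5/4216 = 1.05 V.

V_out ≈ 1.05 V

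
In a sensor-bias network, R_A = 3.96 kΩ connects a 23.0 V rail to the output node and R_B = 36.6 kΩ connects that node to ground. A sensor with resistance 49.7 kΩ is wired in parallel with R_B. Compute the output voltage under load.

V_out ≈ 19.4 V

The load sits in parallel with R_B: R_B‖R_L = (36.6 × 49.7) / (36.6 + 49.7) = 21.08 kΩ.
V_out = 23.0 × 21.08 / (3.96 + 21.08) = 23.0 × 21.08/25.04 = 19.4 V.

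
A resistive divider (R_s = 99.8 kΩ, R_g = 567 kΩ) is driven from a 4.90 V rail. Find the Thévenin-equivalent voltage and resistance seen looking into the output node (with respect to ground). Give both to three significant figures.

V_th is the open-circuit tap voltage: 4.90 × 567/(99.8 + 567) = 4.17 V.
With the supply zeroed, R_s and R_g appear in parallel from the tap: R_th = R_s‖R_g = (99.8 × 567)/666.8 = 84.9 kΩ.

V_th = 4.17 V, R_th = 84.9 kΩ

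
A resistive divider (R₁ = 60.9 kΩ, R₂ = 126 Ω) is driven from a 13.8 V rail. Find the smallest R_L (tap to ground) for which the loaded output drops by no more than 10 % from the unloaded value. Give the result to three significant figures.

R_L(min) ≈ 1.13 kΩ

Output resistance R_th = R₁‖R₂ = (60900 × 126)/61030 = 125.7 Ω.
The fractional drop is R_th/(R_th + R_L); requiring this ≤ 0.100 gives R_L ≥ R_th(1/0.100 − 1) = 125.7 × 9.000 = 1.13 kΩ.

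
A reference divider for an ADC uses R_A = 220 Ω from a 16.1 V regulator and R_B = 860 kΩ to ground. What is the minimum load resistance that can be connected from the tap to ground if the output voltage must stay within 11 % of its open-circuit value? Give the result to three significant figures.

Output resistance R_th = R_A‖R_B = (220 × 860000)/860200 = 219.9 Ω.
The fractional drop is R_th/(R_th + R_L); requiring this ≤ 0.110 gives R_L ≥ R_th(1/0.110 − 1) = 219.9 × 8.091 = 1.78 kΩ.

R_L(min) ≈ 1.78 kΩ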